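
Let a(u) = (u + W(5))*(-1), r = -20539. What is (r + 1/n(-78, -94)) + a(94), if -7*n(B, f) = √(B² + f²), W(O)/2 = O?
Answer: -20643 - 7*√3730/7460 ≈ -20643.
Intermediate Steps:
W(O) = 2*O
a(u) = -10 - u (a(u) = (u + 2*5)*(-1) = (u + 10)*(-1) = (10 + u)*(-1) = -10 - u)
n(B, f) = -√(B² + f²)/7
(r + 1/n(-78, -94)) + a(94) = (-20539 + 1/(-√((-78)² + (-94)²)/7)) + (-10 - 1*94) = (-20539 + 1/(-√(6084 + 8836)/7)) + (-10 - 94) = (-20539 + 1/(-2*√3730/7)) - 104 = (-20539 - 7*√3730/7460) - 104 = -20643 - 7*√3730/7460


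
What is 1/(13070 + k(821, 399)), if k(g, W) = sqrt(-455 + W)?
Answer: 6535/85412478 - I*sqrt(14)/85412478 ≈ 7.6511e-5 - 4.3807e-8*I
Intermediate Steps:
1/(13070 + k(821, 399)) = 1/(13070 + sqrt(-455 + 399)) = 1/(13070 + sqrt(-56)) = 1/(13070 + 2*I*sqrt(14))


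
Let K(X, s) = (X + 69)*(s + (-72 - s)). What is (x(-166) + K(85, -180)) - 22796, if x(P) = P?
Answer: -34050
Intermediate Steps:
K(X, s) = -4968 - 72*X (K(X, s) = (69 + X)*(-72) = -4968 - 72*X)
(x(-166) + K(85, -180)) - 22796 = (-166 + (-4968 - 72*85)) - 22796 = (-166 + (-4968 - 6120)) - 22796 = (-166 - 11088) - 22796 = -11254 - 22796 = -34050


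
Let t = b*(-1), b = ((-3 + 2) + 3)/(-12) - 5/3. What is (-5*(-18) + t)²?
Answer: 303601/36 ≈ 8433.4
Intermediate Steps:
b = -11/6 (b = (-1 + 3)*(-1/12) - 5*⅓ = 2*(-1/12) - 5/3 = -⅙ - 5/3 = -11/6 ≈ -1.8333)
t = 11/6 (t = -11/6*(-1) = 11/6 ≈ 1.8333)
(-5*(-18) + t)² = (-5*(-18) + 11/6)² = (90 + 11/6)² = (551/6)² = 303601/36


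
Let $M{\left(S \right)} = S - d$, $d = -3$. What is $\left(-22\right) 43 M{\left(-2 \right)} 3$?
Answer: $-2838$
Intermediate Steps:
$M{\left(S \right)} = 3 + S$ ($M{\left(S \right)} = S - -3 = S + 3 = 3 + S$)
$\left(-22\right) 43 M{\left(-2 \right)} 3 = \left(-22\right) 43 \left(3 - 2\right) 3 = - 946 \cdot 1 \cdot 3 = \left(-946\right) 3 = -2838$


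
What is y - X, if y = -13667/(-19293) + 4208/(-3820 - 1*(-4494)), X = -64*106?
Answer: 44153009195/6501741 ≈ 6791.0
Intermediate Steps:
X = -6784
y = 45198251/6501741 (y = -13667*(-1/19293) + 4208/(-3820 + 4494) = 13667/19293 + 4208/674 = 13667/19293 + 4208*(1/674) = 13667/19293 + 2104/337 = 45198251/6501741 ≈ 6.9517)
y - X = 45198251/6501741 - 1*(-6784) = 45198251/6501741 + 6784 = 44153009195/6501741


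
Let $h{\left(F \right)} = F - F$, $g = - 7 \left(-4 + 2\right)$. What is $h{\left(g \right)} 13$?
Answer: $0$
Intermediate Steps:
$g = 14$ ($g = \left(-7\right) \left(-2\right) = 14$)
$h{\left(F \right)} = 0$
$h{\left(g \right)} 13 = 0 \cdot 13 = 0$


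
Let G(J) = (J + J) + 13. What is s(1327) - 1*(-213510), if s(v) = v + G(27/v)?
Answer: 285106004/1327 ≈ 2.1485e+5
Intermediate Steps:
G(J) = 13 + 2*J (G(J) = 2*J + 13 = 13 + 2*J)
s(v) = 13 + v + 54/v (s(v) = v + (13 + 2*(27/v)) = v + (13 + 54/v) = 13 + v + 54/v)
s(1327) - 1*(-213510) = (13 + 1327 + 54/1327) - 1*(-213510) = (13 + 1327 + 54*(1/1327)) + 213510 = (13 + 1327 + 54/1327) + 213510 = 1778234/1327 + 213510 = 285106004/1327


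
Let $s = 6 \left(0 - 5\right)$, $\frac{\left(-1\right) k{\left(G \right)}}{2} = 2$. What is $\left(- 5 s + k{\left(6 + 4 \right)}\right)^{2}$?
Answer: $21316$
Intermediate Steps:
$k{\left(G \right)} = -4$ ($k{\left(G \right)} = \left(-2\right) 2 = -4$)
$s = -30$ ($s = 6 \left(-5\right) = -30$)
$\left(- 5 s + k{\left(6 + 4 \right)}\right)^{2} = \left(\left(-5\right) \left(-30\right) - 4\right)^{2} = \left(150 - 4\right)^{2} = 146^{2} = 21316$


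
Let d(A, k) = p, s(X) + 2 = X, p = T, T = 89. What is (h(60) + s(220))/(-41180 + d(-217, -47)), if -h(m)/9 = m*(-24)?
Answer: -13178/41091 ≈ -0.32070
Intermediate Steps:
p = 89
s(X) = -2 + X
d(A, k) = 89
h(m) = 216*m (h(m) = -9*m*(-24) = -(-216)*m = 216*m)
(h(60) + s(220))/(-41180 + d(-217, -47)) = (216*60 + (-2 + 220))/(-41180 + 89) = (12960 + 218)/(-41091) = 13178*(-1/41091) = -13178/41091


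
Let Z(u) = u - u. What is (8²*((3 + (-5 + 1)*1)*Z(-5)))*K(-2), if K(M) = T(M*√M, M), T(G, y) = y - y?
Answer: 0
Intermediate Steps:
Z(u) = 0
T(G, y) = 0
K(M) = 0
(8²*((3 + (-5 + 1)*1)*Z(-5)))*K(-2) = (8²*((3 + (-5 + 1)*1)*0))*0 = (64*((3 - 4*1)*0))*0 = (64*((3 - 4)*0))*0 = (64*(-1*0))*0 = (64*0)*0 = 0*0 = 0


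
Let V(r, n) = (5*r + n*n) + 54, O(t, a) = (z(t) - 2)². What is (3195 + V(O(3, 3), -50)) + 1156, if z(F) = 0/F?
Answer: 6925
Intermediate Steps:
z(F) = 0
O(t, a) = 4 (O(t, a) = (0 - 2)² = (-2)² = 4)
V(r, n) = 54 + n² + 5*r (V(r, n) = (5*r + n²) + 54 = (n² + 5*r) + 54 = 54 + n² + 5*r)
(3195 + V(O(3, 3), -50)) + 1156 = (3195 + (54 + (-50)² + 5*4)) + 1156 = (3195 + (54 + 2500 + 20)) + 1156 = (3195 + 2574) + 1156 = 5769 + 1156 = 6925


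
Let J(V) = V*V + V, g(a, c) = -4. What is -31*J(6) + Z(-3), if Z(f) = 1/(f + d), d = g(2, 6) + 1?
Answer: -7813/6 ≈ -1302.2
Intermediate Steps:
J(V) = V + V² (J(V) = V² + V = V + V²)
d = -3 (d = -4 + 1 = -3)
Z(f) = 1/(-3 + f) (Z(f) = 1/(f - 3) = 1/(-3 + f))
-31*J(6) + Z(-3) = -186*(1 + 6) + 1/(-3 - 3) = -186*7 + 1/(-6) = -31*42 - ⅙ = -1302 - ⅙ = -7813/6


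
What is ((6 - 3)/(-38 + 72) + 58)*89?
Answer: 175775/34 ≈ 5169.9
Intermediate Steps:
((6 - 3)/(-38 + 72) + 58)*89 = (3/34 + 58)*89 = (1975/34)*89 = 175775/34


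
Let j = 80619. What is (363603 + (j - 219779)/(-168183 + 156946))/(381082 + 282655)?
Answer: 4085946071/7458412669 ≈ 0.54783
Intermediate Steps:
(363603 + (j - 219779)/(-168183 + 156946))/(381082 + 282655) = (363603 + (80619 - 219779)/(-168183 + 156946))/(381082 + 282655) = (363603 - 139160/(-11237))/663737 = (363603 - 139160*(-1/11237))*(1/663737) = (363603 + 139160/11237)*(1/663737) = (4085946071/11237)*(1/663737) = 4085946071/7458412669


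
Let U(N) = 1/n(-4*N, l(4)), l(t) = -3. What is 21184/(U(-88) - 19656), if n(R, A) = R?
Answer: -7456768/6918911 ≈ -1.0777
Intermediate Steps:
U(N) = -1/(4*N) (U(N) = 1/(-4*N) = -1/(4*N))
21184/(U(-88) - 19656) = 21184/(-¼/(-88) - 19656) = 21184/(-¼*(-1/88) - 19656) = 21184/(1/352 - 19656) = 21184/(-6918911/352) = 21184*(-352/6918911) = -7456768/6918911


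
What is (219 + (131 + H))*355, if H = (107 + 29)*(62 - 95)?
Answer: -1468990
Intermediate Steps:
H = -4488 (H = 136*(-33) = -4488)
(219 + (131 + H))*355 = (219 + (131 - 4488))*355 = (219 - 4357)*355 = -4138*355 = -1468990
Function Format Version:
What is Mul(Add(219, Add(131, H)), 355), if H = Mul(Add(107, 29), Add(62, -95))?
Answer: -1468990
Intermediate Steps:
H = -4488 (H = Mul(136, -33) = -4488)
Mul(Add(219, Add(131, H)), 355) = Mul(Add(219, Add(131, -4488)), 355) = Mul(Add(219, -4357), 355) = Mul(-4138, 355) = -1468990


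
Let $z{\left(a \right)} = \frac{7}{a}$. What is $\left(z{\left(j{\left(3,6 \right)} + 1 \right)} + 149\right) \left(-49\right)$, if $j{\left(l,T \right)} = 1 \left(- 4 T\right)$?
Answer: $- \frac{167580}{23} \approx -7286.1$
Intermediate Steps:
$j{\left(l,T \right)} = - 4 T$
$\left(z{\left(j{\left(3,6 \right)} + 1 \right)} + 149\right) \left(-49\right) = \left(\frac{7}{\left(-4\right) 6 + 1} + 149\right) \left(-49\right) = \left(\frac{7}{-24 + 1} + 149\right) \left(-49\right) = \left(\frac{7}{-23} + 149\right) \left(-49\right) = \left(7 \left(- \frac{1}{23}\right) + 149\right) \left(-49\right) = \left(- \frac{7}{23} + 149\right) \left(-49\right) = \frac{3420}{23} \left(-49\right) = - \frac{167580}{23}$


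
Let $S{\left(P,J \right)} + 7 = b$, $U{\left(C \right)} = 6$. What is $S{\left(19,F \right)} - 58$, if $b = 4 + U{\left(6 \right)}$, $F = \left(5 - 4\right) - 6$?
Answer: $-55$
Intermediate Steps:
$F = -5$ ($F = 1 - 6 = -5$)
$b = 10$ ($b = 4 + 6 = 10$)
$S{\left(P,J \right)} = 3$ ($S{\left(P,J \right)} = -7 + 10 = 3$)
$S{\left(19,F \right)} - 58 = 3 - 58 = -55$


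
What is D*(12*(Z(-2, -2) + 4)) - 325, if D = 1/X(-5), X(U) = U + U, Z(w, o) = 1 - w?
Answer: -1667/5 ≈ -333.40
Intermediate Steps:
X(U) = 2*U
D = -1/10 (D = 1/(2*(-5)) = 1/(-10) = -1/10 ≈ -0.10000)
D*(12*(Z(-2, -2) + 4)) - 325 = -6*((1 - 1*(-2)) + 4)/5 - 325 = -6*((1 + 2) + 4)/5 - 325 = -6*(3 + 4)/5 - 325 = -6*7/5 - 325 = -1/10*84 - 325 = -42/5 - 325 = -1667/5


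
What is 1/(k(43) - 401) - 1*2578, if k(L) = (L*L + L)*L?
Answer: -208701989/80955 ≈ -2578.0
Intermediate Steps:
k(L) = L*(L + L²) (k(L) = (L² + L)*L = (L + L²)*L = L*(L + L²))
1/(k(43) - 401) - 1*2578 = 1/(43²*(1 + 43) - 401) - 1*2578 = 1/(1849*44 - 401) - 2578 = 1/(81356 - 401) - 2578 = 1/80955 - 2578 = -208701989/80955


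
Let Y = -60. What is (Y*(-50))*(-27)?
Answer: -81000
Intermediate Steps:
(Y*(-50))*(-27) = -60*(-50)*(-27) = 3000*(-27) = -81000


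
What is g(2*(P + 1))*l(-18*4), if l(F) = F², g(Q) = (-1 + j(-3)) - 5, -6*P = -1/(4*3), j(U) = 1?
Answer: -25920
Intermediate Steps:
P = 1/72 (P = -(-1)/(6*(4*3)) = -(-1)/(6*12) = -⅙*(-1/12) = 1/72 ≈ 0.013889)
g(Q) = -5 (g(Q) = (-1 + 1) - 5 = 0 - 5 = -5)
g(2*(P + 1))*l(-18*4) = -5*(-18*4)² = -5*(-72)² = -5*5184 = -25920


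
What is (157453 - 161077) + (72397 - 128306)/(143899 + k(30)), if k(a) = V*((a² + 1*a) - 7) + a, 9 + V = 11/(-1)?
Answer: -454755565/125469 ≈ -3624.4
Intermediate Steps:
V = -20 (V = -9 + 11/(-1) = -9 + 11*(-1) = -9 - 11 = -20)
k(a) = 140 - 20*a² - 19*a (k(a) = -20*((a² + 1*a) - 7) + a = -20*((a² + a) - 7) + a = -20*((a + a²) - 7) + a = -20*(-7 + a + a²) + a = (140 - 20*a - 20*a²) + a = 140 - 20*a² - 19*a)
(157453 - 161077) + (72397 - 128306)/(143899 + k(30)) = (157453 - 161077) + (72397 - 128306)/(143899 + (140 - 20*30² - 19*30)) = -3624 - 55909/(143899 + (140 - 20*900 - 570)) = -3624 - 55909/(143899 + (140 - 18000 - 570)) = -3624 - 55909/(143899 - 18430) = -3624 - 55909/125469 = -454755565/125469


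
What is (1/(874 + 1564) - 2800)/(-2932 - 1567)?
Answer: 6826399/10968562 ≈ 0.62236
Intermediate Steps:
(1/(874 + 1564) - 2800)/(-2932 - 1567) = (1/2438 - 2800)/(-4499) = (1/2438 - 2800)*(-1/4499) = -6826399/2438*(-1/4499) = 6826399/10968562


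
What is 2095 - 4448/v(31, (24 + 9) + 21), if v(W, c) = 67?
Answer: 135917/67 ≈ 2028.6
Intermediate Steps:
2095 - 4448/v(31, (24 + 9) + 21) = 2095 - 4448/67 = 135917/67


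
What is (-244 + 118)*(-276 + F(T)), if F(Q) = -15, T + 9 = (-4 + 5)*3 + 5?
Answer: 36666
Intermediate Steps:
T = -1 (T = -9 + ((-4 + 5)*3 + 5) = -9 + (1*3 + 5) = -9 + (3 + 5) = -9 + 8 = -1)
(-244 + 118)*(-276 + F(T)) = (-244 + 118)*(-276 - 15) = -126*(-291) = 36666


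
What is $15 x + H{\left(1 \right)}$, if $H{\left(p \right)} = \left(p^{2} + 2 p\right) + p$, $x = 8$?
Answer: $124$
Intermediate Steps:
$H{\left(p \right)} = p^{2} + 3 p$
$15 x + H{\left(1 \right)} = 15 \cdot 8 + 1 \left(3 + 1\right) = 120 + 1 \cdot 4 = 120 + 4 = 124$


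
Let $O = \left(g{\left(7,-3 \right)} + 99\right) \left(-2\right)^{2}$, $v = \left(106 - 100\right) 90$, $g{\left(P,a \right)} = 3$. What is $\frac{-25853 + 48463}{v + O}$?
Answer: $\frac{11305}{474} \approx 23.85$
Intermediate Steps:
$v = 540$ ($v = 6 \cdot 90 = 540$)
$O = 408$ ($O = \left(3 + 99\right) \left(-2\right)^{2} = 102 \cdot 4 = 408$)
$\frac{-25853 + 48463}{v + O} = \frac{-25853 + 48463}{540 + 408} = \frac{22610}{948} = 22610 \cdot \frac{1}{948} = \frac{11305}{474}$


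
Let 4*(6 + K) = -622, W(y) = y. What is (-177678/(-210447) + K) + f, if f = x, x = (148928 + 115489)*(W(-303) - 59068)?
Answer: -734165491542787/46766 ≈ -1.5699e+10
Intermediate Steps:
K = -323/2 (K = -6 + (1/4)*(-622) = -6 - 311/2 = -323/2 ≈ -161.50)
x = -15698701707 (x = (148928 + 115489)*(-303 - 59068) = 264417*(-59371) = -15698701707)
f = -15698701707
(-177678/(-210447) + K) + f = (-177678/(-210447) - 323/2) - 15698701707 = (-177678*(-1/210447) - 323/2) - 15698701707 = (19742/23383 - 323/2) - 15698701707 = -7513225/46766 - 15698701707 = -734165491542787/46766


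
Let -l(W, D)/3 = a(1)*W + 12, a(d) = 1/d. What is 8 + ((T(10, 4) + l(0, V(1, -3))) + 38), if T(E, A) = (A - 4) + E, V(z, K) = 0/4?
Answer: 20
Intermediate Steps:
V(z, K) = 0 (V(z, K) = 0*(¼) = 0)
T(E, A) = -4 + A + E (T(E, A) = (-4 + A) + E = -4 + A + E)
l(W, D) = -36 - 3*W (l(W, D) = -3*(W/1 + 12) = -3*(1*W + 12) = -3*(W + 12) = -3*(12 + W) = -36 - 3*W)
8 + ((T(10, 4) + l(0, V(1, -3))) + 38) = 8 + (((-4 + 4 + 10) + (-36 - 3*0)) + 38) = 8 + ((10 + (-36 + 0)) + 38) = 8 + ((10 - 36) + 38) = 8 + (-26 + 38) = 8 + 12 = 20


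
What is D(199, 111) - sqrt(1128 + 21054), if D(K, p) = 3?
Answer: 3 - sqrt(22182) ≈ -145.94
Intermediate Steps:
D(199, 111) - sqrt(1128 + 21054) = 3 - sqrt(1128 + 21054) = 3 - sqrt(22182)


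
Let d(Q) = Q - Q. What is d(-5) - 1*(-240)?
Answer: 240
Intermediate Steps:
d(Q) = 0
d(-5) - 1*(-240) = 0 - 1*(-240) = 0 + 240 = 240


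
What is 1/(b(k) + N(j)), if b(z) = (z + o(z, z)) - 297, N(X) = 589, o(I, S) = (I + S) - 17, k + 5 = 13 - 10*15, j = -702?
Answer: -1/151 ≈ -0.0066225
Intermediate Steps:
k = -142 (k = -5 + (13 - 10*15) = -5 + (13 - 150) = -5 - 137 = -142)
o(I, S) = -17 + I + S
b(z) = -314 + 3*z (b(z) = (z + (-17 + z + z)) - 297 = (z + (-17 + 2*z)) - 297 = (-17 + 3*z) - 297 = -314 + 3*z)
1/(b(k) + N(j)) = 1/((-314 + 3*(-142)) + 589) = 1/((-314 - 426) + 589) = 1/(-740 + 589) = 1/(-151) = -1/151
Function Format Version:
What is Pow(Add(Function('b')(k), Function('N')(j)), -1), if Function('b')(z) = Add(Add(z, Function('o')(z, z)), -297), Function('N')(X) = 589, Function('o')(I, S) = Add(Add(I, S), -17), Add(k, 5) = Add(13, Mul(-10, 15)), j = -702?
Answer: Rational(-1, 151) ≈ -0.0066225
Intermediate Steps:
k = -142 (k = Add(-5, Add(13, Mul(-10, 15))) = Add(-5, Add(13, -150)) = Add(-5, -137) = -142)
Function('o')(I, S) = Add(-17, I, S)
Function('b')(z) = Add(-314, Mul(3, z)) (Function('b')(z) = Add(Add(z, Add(-17, z, z)), -297) = Add(Add(z, Add(-17, Mul(2, z))), -297) = Add(Add(-17, Mul(3, z)), -297) = Add(-314, Mul(3, z)))
Pow(Add(Function('b')(k), Function('N')(j)), -1) = Pow(Add(Add(-314, Mul(3, -142)), 589), -1) = Pow(Add(Add(-314, -426), 589), -1) = Pow(Add(-740, 589), -1) = Pow(-151, -1) = Rational(-1, 151)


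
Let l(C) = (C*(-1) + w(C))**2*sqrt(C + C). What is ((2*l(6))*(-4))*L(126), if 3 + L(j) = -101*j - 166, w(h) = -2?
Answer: 13204480*sqrt(3) ≈ 2.2871e+7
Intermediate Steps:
L(j) = -169 - 101*j (L(j) = -3 + (-101*j - 166) = -3 + (-166 - 101*j) = -169 - 101*j)
l(C) = sqrt(2)*sqrt(C)*(-2 - C)**2 (l(C) = (C*(-1) - 2)**2*sqrt(C + C) = (-C - 2)**2*sqrt(2*C) = (-2 - C)**2*(sqrt(2)*sqrt(C)) = sqrt(2)*sqrt(C)*(-2 - C)**2)
((2*l(6))*(-4))*L(126) = ((2*(sqrt(2)*sqrt(6)*(2 + 6)**2))*(-4))*(-169 - 101*126) = ((2*(sqrt(2)*sqrt(6)*8**2))*(-4))*(-169 - 12726) = ((2*(sqrt(2)*sqrt(6)*64))*(-4))*(-12895) = ((2*(128*sqrt(3)))*(-4))*(-12895) = ((256*sqrt(3))*(-4))*(-12895) = -1024*sqrt(3)*(-12895) = 13204480*sqrt(3)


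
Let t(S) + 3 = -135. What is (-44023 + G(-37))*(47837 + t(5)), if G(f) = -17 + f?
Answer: -2102428823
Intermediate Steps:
t(S) = -138 (t(S) = -3 - 135 = -138)
(-44023 + G(-37))*(47837 + t(5)) = (-44023 + (-17 - 37))*(47837 - 138) = (-44023 - 54)*47699 = -44077*47699 = -2102428823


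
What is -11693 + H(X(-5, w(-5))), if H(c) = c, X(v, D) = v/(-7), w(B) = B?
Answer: -81846/7 ≈ -11692.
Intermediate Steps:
X(v, D) = -v/7 (X(v, D) = v*(-⅐) = -v/7)
-11693 + H(X(-5, w(-5))) = -11693 - ⅐*(-5) = -11693 + 5/7 = -81846/7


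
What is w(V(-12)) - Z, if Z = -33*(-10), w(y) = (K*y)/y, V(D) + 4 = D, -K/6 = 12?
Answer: -402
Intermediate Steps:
K = -72 (K = -6*12 = -72)
V(D) = -4 + D
w(y) = -72 (w(y) = (-72*y)/y = -72)
Z = 330
w(V(-12)) - Z = -72 - 1*330 = -72 - 330 = -402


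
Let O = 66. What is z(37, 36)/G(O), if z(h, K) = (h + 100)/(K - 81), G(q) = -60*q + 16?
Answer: 137/177480 ≈ 0.00077192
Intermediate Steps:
G(q) = 16 - 60*q
z(h, K) = (100 + h)/(-81 + K)
z(37, 36)/G(O) = ((100 + 37)/(-81 + 36))/(16 - 60*66) = (137/(-45))/(16 - 3960) = -1/45*137/(-3944) = -137/45*(-1/3944) = 137/177480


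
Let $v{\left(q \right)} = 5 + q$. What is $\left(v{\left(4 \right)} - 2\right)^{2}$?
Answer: $49$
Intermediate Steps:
$\left(v{\left(4 \right)} - 2\right)^{2} = \left(\left(5 + 4\right) - 2\right)^{2} = \left(9 - 2\right)^{2} = 7^{2} = 49$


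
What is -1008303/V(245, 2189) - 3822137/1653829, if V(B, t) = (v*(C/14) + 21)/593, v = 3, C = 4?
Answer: -2307348408535066/84345279 ≈ -2.7356e+7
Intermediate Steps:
V(B, t) = 153/4151 (V(B, t) = (3*(4/14) + 21)/593 = (3*(4*(1/14)) + 21)*(1/593) = (3*(2/7) + 21)*(1/593) = (6/7 + 21)*(1/593) = (153/7)*(1/593) = 153/4151)
-1008303/V(245, 2189) - 3822137/1653829 = -1008303/153/4151 - 3822137/1653829 = -1008303*4151/153 - 3822137*1/1653829 = -1395155251/51 - 3822137/1653829 = -2307348408535066/84345279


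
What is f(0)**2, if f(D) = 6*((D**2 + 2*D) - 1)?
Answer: 36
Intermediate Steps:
f(D) = -6 + 6*D**2 + 12*D (f(D) = 6*(-1 + D**2 + 2*D) = -6 + 6*D**2 + 12*D)
f(0)**2 = (-6 + 6*0**2 + 12*0)**2 = (-6 + 6*0 + 0)**2 = (-6 + 0 + 0)**2 = (-6)**2 = 36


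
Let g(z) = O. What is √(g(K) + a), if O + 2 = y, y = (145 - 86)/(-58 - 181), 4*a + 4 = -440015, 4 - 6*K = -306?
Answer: I*√25134838671/478 ≈ 331.67*I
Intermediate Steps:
K = 155/3 (K = ⅔ - ⅙*(-306) = ⅔ + 51 = 155/3 ≈ 51.667)
a = -440019/4 (a = -1 + (¼)*(-440015) = -1 - 440015/4 = -440019/4 ≈ -1.1000e+5)
y = -59/239 (y = 59/(-239) = 59*(-1/239) = -59/239 ≈ -0.24686)
O = -537/239 (O = -2 - 59/239 = -537/239 ≈ -2.2469)
g(z) = -537/239
√(g(K) + a) = √(-537/239 - 440019/4) = √(-105166689/956) = I*√25134838671/478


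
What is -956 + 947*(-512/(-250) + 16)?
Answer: 2016932/125 ≈ 16135.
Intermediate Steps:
-956 + 947*(-512/(-250) + 16) = -956 + 947*(-512*(-1/250) + 16) = -956 + 947*(256/125 + 16) = -956 + 947*(2256/125) = -956 + 2136432/125 = 2016932/125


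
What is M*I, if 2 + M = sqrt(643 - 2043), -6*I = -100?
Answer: -100/3 + 500*I*sqrt(14)/3 ≈ -33.333 + 623.61*I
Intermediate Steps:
I = 50/3 (I = -1/6*(-100) = 50/3 ≈ 16.667)
M = -2 + 10*I*sqrt(14) (M = -2 + sqrt(643 - 2043) = -2 + sqrt(-1400) = -2 + 10*I*sqrt(14) ≈ -2.0 + 37.417*I)
M*I = (-2 + 10*I*sqrt(14))*(50/3) = -100/3 + 500*I*sqrt(14)/3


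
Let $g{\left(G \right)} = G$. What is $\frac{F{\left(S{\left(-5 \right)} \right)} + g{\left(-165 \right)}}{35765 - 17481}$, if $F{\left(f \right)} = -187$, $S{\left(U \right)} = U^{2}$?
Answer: $- \frac{88}{4571} \approx -0.019252$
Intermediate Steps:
$\frac{F{\left(S{\left(-5 \right)} \right)} + g{\left(-165 \right)}}{35765 - 17481} = \frac{-187 - 165}{35765 - 17481} = - \frac{352}{18284} = \left(-352\right) \frac{1}{18284} = - \frac{88}{4571}$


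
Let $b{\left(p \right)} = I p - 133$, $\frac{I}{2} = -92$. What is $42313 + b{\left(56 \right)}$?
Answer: $31876$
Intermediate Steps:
$I = -184$ ($I = 2 \left(-92\right) = -184$)
$b{\left(p \right)} = -133 - 184 p$ ($b{\left(p \right)} = - 184 p - 133 = -133 - 184 p$)
$42313 + b{\left(56 \right)} = 42313 - 10437 = 31876$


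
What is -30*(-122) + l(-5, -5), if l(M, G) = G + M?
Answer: 3650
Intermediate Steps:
-30*(-122) + l(-5, -5) = -30*(-122) + (-5 - 5) = 3660 - 10 = 3650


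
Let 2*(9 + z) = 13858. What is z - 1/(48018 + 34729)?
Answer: 572609239/82747 ≈ 6920.0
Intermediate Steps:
z = 6920 (z = -9 + (½)*13858 = -9 + 6929 = 6920)
z - 1/(48018 + 34729) = 6920 - 1/(48018 + 34729) = 6920 - 1/82747 = 572609239/82747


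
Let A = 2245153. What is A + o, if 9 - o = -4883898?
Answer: 7129060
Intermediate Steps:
o = 4883907 (o = 9 - 1*(-4883898) = 9 + 4883898 = 4883907)
A + o = 2245153 + 4883907 = 7129060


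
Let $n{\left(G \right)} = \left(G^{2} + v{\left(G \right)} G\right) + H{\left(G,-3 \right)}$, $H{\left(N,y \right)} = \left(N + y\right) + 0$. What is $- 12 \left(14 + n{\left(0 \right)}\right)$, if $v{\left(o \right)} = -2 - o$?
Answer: $-132$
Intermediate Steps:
$H{\left(N,y \right)} = N + y$
$n{\left(G \right)} = -3 + G + G^{2} + G \left(-2 - G\right)$ ($n{\left(G \right)} = \left(G^{2} + \left(-2 - G\right) G\right) + \left(G - 3\right) = \left(G^{2} + G \left(-2 - G\right)\right) + \left(-3 + G\right) = -3 + G + G^{2} + G \left(-2 - G\right)$)
$- 12 \left(14 + n{\left(0 \right)}\right) = - 12 \left(14 - 3\right) = \left(-12\right) 11 = -132$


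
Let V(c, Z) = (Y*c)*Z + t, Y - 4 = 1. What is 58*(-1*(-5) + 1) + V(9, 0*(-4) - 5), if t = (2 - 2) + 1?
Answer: 124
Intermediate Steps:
t = 1 (t = 0 + 1 = 1)
Y = 5 (Y = 4 + 1 = 5)
V(c, Z) = 1 + 5*Z*c (V(c, Z) = (5*c)*Z + 1 = 5*Z*c + 1 = 1 + 5*Z*c)
58*(-1*(-5) + 1) + V(9, 0*(-4) - 5) = 58*(-1*(-5) + 1) + (1 + 5*(0*(-4) - 5)*9) = 58*(5 + 1) + (1 + 5*(0 - 5)*9) = 58*6 + (1 + 5*(-5)*9) = 348 + (1 - 225) = 348 - 224 = 124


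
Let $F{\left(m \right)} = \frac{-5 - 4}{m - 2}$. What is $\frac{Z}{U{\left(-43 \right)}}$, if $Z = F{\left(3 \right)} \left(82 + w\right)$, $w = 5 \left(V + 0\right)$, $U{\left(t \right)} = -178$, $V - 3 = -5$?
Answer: $\frac{324}{89} \approx 3.6404$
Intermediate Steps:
$V = -2$ ($V = 3 - 5 = -2$)
$F{\left(m \right)} = - \frac{9}{-2 + m}$
$w = -10$ ($w = 5 \left(-2 + 0\right) = 5 \left(-2\right) = -10$)
$Z = -648$ ($Z = - \frac{9}{-2 + 3} \left(82 - 10\right) = - \frac{9}{1} \cdot 72 = \left(-9\right) 1 \cdot 72 = \left(-9\right) 72 = -648$)
$\frac{Z}{U{\left(-43 \right)}} = - \frac{648}{-178} = \left(-648\right) \left(- \frac{1}{178}\right) = \frac{324}{89}$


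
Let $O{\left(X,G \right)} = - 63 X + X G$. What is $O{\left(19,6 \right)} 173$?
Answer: $-187359$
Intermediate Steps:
$O{\left(X,G \right)} = - 63 X + G X$
$O{\left(19,6 \right)} 173 = 19 \left(-63 + 6\right) 173 = 19 \left(-57\right) 173 = \left(-1083\right) 173 = -187359$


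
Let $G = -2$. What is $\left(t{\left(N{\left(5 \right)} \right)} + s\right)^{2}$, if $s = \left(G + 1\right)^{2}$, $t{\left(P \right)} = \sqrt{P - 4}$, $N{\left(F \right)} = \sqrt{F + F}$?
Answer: $\left(1 + i \sqrt{4 - \sqrt{10}}\right)^{2} \approx 0.16228 + 1.8305 i$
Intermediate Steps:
$N{\left(F \right)} = \sqrt{2} \sqrt{F}$ ($N{\left(F \right)} = \sqrt{2 F} = \sqrt{2} \sqrt{F}$)
$t{\left(P \right)} = \sqrt{-4 + P}$
$s = 1$ ($s = \left(-2 + 1\right)^{2} = \left(-1\right)^{2} = 1$)
$\left(t{\left(N{\left(5 \right)} \right)} + s\right)^{2} = \left(\sqrt{-4 + \sqrt{2} \sqrt{5}} + 1\right)^{2} = \left(\sqrt{-4 + \sqrt{10}} + 1\right)^{2} = \left(1 + \sqrt{-4 + \sqrt{10}}\right)^{2}$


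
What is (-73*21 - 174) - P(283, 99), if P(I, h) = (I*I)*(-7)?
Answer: 558916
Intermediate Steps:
P(I, h) = -7*I² (P(I, h) = I²*(-7) = -7*I²)
(-73*21 - 174) - P(283, 99) = (-73*21 - 174) - (-7)*283² = (-1533 - 174) - (-7)*80089 = -1707 - 1*(-560623) = -1707 + 560623 = 558916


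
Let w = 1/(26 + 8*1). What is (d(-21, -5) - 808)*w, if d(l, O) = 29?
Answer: -779/34 ≈ -22.912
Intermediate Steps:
w = 1/34 (w = 1/(26 + 8) = 1/34 ≈ 0.029412)
(d(-21, -5) - 808)*w = (29 - 808)*(1/34) = -779*1/34 = -779/34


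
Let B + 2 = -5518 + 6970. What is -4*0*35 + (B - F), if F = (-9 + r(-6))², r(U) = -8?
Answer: 1161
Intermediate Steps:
F = 289 (F = (-9 - 8)² = (-17)² = 289)
B = 1450 (B = -2 + (-5518 + 6970) = -2 + 1452 = 1450)
-4*0*35 + (B - F) = -4*0*35 + (1450 - 1*289) = 0*35 + (1450 - 289) = 0 + 1161 = 1161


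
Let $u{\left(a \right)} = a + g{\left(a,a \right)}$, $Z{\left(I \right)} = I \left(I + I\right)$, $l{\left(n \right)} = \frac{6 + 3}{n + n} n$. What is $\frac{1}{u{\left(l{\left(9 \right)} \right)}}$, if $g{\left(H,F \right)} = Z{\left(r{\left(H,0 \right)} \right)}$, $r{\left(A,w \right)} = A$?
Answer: $\frac{1}{45} \approx 0.022222$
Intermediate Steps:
$l{\left(n \right)} = \frac{9}{2}$ ($l{\left(n \right)} = \frac{1}{2 n} 9 n = \frac{9}{2 n} n = \frac{9}{2}$)
$Z{\left(I \right)} = 2 I^{2}$ ($Z{\left(I \right)} = I 2 I = 2 I^{2}$)
$g{\left(H,F \right)} = 2 H^{2}$
$u{\left(a \right)} = a + 2 a^{2}$
$\frac{1}{u{\left(l{\left(9 \right)} \right)}} = \frac{1}{\frac{9}{2} \left(1 + 2 \cdot \frac{9}{2}\right)} = \frac{1}{\frac{9}{2} \left(1 + 9\right)} = \frac{1}{\frac{9}{2} \cdot 10} = \frac{1}{45}$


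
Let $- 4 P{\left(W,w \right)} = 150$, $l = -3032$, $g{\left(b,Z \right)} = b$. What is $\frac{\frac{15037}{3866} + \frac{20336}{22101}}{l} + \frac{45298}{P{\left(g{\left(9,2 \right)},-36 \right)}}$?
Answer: $- \frac{7823323877126009}{6476538922800} \approx -1207.9$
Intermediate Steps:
$P{\left(W,w \right)} = - \frac{75}{2}$ ($P{\left(W,w \right)} = \left(- \frac{1}{4}\right) 150 = - \frac{75}{2}$)
$\frac{\frac{15037}{3866} + \frac{20336}{22101}}{l} + \frac{45298}{P{\left(g{\left(9,2 \right)},-36 \right)}} = \frac{\frac{15037}{3866} + \frac{20336}{22101}}{-3032} + \frac{45298}{- \frac{75}{2}} = \left(15037 \cdot \frac{1}{3866} + 20336 \cdot \frac{1}{22101}\right) \left(- \frac{1}{3032}\right) + 45298 \left(- \frac{2}{75}\right) = \left(\frac{15037}{3866} + \frac{20336}{22101}\right) \left(- \frac{1}{3032}\right) - \frac{90596}{75} = \frac{410951713}{85442466} \left(- \frac{1}{3032}\right) - \frac{90596}{75} = - \frac{410951713}{259061556912} - \frac{90596}{75} = - \frac{7823323877126009}{6476538922800}$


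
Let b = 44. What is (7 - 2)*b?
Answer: 220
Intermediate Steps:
(7 - 2)*b = (7 - 2)*44 = 5*44 = 220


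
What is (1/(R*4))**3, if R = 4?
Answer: 1/4096 ≈ 0.00024414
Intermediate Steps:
(1/(R*4))**3 = (1/(4*4))**3 = (1/16)**3 = 1/4096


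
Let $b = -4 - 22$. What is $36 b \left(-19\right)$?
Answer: $17784$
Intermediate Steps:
$b = -26$ ($b = -4 - 22 = -26$)
$36 b \left(-19\right) = 36 \left(-26\right) \left(-19\right) = \left(-936\right) \left(-19\right) = 17784$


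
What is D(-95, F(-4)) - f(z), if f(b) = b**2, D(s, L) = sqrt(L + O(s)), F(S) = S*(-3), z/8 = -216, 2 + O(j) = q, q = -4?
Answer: -2985984 + sqrt(6) ≈ -2.9860e+6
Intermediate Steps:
O(j) = -6 (O(j) = -2 - 4 = -6)
z = -1728 (z = 8*(-216) = -1728)
F(S) = -3*S
D(s, L) = sqrt(-6 + L) (D(s, L) = sqrt(L - 6) = sqrt(-6 + L))
D(-95, F(-4)) - f(z) = sqrt(-6 - 3*(-4)) - 1*(-1728)**2 = sqrt(-6 + 12) - 1*2985984 = sqrt(6) - 2985984 = -2985984 + sqrt(6)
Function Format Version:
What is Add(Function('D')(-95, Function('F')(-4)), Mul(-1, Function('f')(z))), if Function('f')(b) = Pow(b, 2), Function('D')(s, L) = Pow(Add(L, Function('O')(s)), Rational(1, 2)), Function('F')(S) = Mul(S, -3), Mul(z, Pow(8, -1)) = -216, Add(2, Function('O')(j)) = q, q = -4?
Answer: Add(-2985984, Pow(6, Rational(1, 2))) ≈ -2.9860e+6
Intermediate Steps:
Function('O')(j) = -6 (Function('O')(j) = Add(-2, -4) = -6)
z = -1728 (z = Mul(8, -216) = -1728)
Function('F')(S) = Mul(-3, S)
Function('D')(s, L) = Pow(Add(-6, L), Rational(1, 2)) (Function('D')(s, L) = Pow(Add(L, -6), Rational(1, 2)) = Pow(Add(-6, L), Rational(1, 2)))
Add(Function('D')(-95, Function('F')(-4)), Mul(-1, Function('f')(z))) = Add(Pow(Add(-6, Mul(-3, -4)), Rational(1, 2)), Mul(-1, Pow(-1728, 2))) = Add(Pow(Add(-6, 12), Rational(1, 2)), Mul(-1, 2985984)) = Add(Pow(6, Rational(1, 2)), -2985984) = Add(-2985984, Pow(6, Rational(1, 2)))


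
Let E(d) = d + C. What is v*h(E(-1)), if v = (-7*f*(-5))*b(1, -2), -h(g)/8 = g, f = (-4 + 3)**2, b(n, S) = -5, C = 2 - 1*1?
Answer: 0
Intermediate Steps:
C = 1 (C = 2 - 1 = 1)
f = 1 (f = (-1)**2 = 1)
E(d) = 1 + d (E(d) = d + 1 = 1 + d)
h(g) = -8*g
v = -175 (v = -7*(-5)*(-5) = 35*(-5) = -175)
v*h(E(-1)) = -(-1400)*(1 - 1) = -(-1400)*0 = -175*0 = 0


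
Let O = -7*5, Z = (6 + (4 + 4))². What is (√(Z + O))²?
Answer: 161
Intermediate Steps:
Z = 196 (Z = (6 + 8)² = 14² = 196)
O = -35
(√(Z + O))² = (√(196 - 35))² = (√161)² = 161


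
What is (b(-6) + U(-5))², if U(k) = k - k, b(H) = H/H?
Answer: 1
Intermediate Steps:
b(H) = 1
U(k) = 0
(b(-6) + U(-5))² = (1 + 0)² = 1² = 1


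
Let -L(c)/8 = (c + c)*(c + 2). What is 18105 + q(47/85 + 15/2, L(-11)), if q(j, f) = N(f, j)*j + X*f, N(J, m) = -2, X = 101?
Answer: -12061084/85 ≈ -1.4190e+5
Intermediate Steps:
L(c) = -16*c*(2 + c) (L(c) = -8*(c + c)*(c + 2) = -8*2*c*(2 + c) = -16*c*(2 + c))
q(j, f) = -2*j + 101*f
18105 + q(47/85 + 15/2, L(-11)) = 18105 + (-2*(47/85 + 15/2) + 101*(-16*(-11)*(2 - 11))) = 18105 + (-2*(47*(1/85) + 15*(½)) + 101*(-16*(-11)*(-9))) = 18105 + (-2*(47/85 + 15/2) + 101*(-1584)) = 18105 + (-2*1369/170 - 159984) = 18105 + (-1369/85 - 159984) = 18105 - 13600009/85 = -12061084/85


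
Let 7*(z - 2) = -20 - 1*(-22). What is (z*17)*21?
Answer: 816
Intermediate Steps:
z = 16/7 (z = 2 + (-20 - 1*(-22))/7 = 2 + (-20 + 22)/7 = 2 + (⅐)*2 = 2 + 2/7 = 16/7 ≈ 2.2857)
(z*17)*21 = ((16/7)*17)*21 = (272/7)*21 = 816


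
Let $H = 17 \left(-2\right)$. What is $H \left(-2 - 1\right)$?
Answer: $102$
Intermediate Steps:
$H = -34$
$H \left(-2 - 1\right) = - 34 \left(-2 - 1\right) = \left(-34\right) \left(-3\right) = 102$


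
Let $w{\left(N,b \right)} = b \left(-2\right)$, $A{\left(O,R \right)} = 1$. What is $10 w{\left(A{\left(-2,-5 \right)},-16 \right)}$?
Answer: $320$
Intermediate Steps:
$w{\left(N,b \right)} = - 2 b$
$10 w{\left(A{\left(-2,-5 \right)},-16 \right)} = 10 \left(\left(-2\right) \left(-16\right)\right) = 10 \cdot 32 = 320$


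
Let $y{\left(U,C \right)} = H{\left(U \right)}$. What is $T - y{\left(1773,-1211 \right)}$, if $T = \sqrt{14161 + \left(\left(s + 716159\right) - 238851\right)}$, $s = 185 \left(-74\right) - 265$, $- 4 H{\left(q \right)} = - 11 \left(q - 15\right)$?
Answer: $- \frac{9669}{2} + \sqrt{477514} \approx -4143.5$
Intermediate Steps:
$H{\left(q \right)} = - \frac{165}{4} + \frac{11 q}{4}$ ($H{\left(q \right)} = - \frac{\left(-11\right) \left(q - 15\right)}{4} = - \frac{\left(-11\right) \left(-15 + q\right)}{4} = - \frac{165 - 11 q}{4} = - \frac{165}{4} + \frac{11 q}{4}$)
$y{\left(U,C \right)} = - \frac{165}{4} + \frac{11 U}{4}$
$s = -13955$ ($s = -13690 - 265 = -13955$)
$T = \sqrt{477514}$ ($T = \sqrt{14161 + \left(\left(-13955 + 716159\right) - 238851\right)} = \sqrt{14161 + \left(702204 - 238851\right)} = \sqrt{14161 + 463353} = \sqrt{477514} \approx 691.02$)
$T - y{\left(1773,-1211 \right)} = \sqrt{477514} - \left(- \frac{165}{4} + \frac{11}{4} \cdot 1773\right) = \sqrt{477514} - \left(- \frac{165}{4} + \frac{19503}{4}\right) = \sqrt{477514} - \frac{9669}{2} = - \frac{9669}{2} + \sqrt{477514}$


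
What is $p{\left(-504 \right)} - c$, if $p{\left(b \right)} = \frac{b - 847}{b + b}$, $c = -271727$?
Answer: $\frac{39128881}{144} \approx 2.7173 \cdot 10^{5}$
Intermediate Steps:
$p{\left(b \right)} = \frac{-847 + b}{2 b}$
$p{\left(-504 \right)} - c = \frac{-847 - 504}{2 \left(-504\right)} - -271727 = \frac{1}{2} \left(- \frac{1}{504}\right) \left(-1351\right) + 271727 = \frac{193}{144} + 271727 = \frac{39128881}{144}$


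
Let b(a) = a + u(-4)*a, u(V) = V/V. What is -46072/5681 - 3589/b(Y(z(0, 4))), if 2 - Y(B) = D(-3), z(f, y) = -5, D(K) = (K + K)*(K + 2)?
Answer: 1540041/3496 ≈ 440.52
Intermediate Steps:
u(V) = 1
D(K) = 2*K*(2 + K) (D(K) = (2*K)*(2 + K) = 2*K*(2 + K))
Y(B) = -4 (Y(B) = 2 - 2*(-3)*(2 - 3) = 2 - 2*(-3)*(-1) = 2 - 1*6 = 2 - 6 = -4)
b(a) = 2*a (b(a) = a + 1*a = a + a = 2*a)
-46072/5681 - 3589/b(Y(z(0, 4))) = -46072/5681 - 3589/(2*(-4)) = -46072*1/5681 - 3589/(-8) = -3544/437 - 3589*(-⅛) = -3544/437 + 3589/8 = 1540041/3496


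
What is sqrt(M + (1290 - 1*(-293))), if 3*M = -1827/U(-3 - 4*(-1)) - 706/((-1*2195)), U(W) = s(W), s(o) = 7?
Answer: sqrt(64874537610)/6585 ≈ 38.680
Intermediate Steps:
U(W) = 7
M = -572189/6585 (M = (-1827/7 - 706/((-1*2195)))/3 = (-1827*1/7 - 706/(-2195))/3 = (-261 - 706*(-1/2195))/3 = (-261 + 706/2195)/3 = (1/3)*(-572189/2195) = -572189/6585 ≈ -86.893)
sqrt(M + (1290 - 1*(-293))) = sqrt(-572189/6585 + (1290 - 1*(-293))) = sqrt(-572189/6585 + (1290 + 293)) = sqrt(-572189/6585 + 1583) = sqrt(9851866/6585) = sqrt(64874537610)/6585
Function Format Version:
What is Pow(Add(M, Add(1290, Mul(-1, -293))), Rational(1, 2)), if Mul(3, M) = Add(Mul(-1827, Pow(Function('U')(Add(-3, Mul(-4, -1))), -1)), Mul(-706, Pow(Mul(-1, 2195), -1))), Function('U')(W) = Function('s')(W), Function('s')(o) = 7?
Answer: Mul(Rational(1, 6585), Pow(64874537610, Rational(1, 2))) ≈ 38.680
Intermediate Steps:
Function('U')(W) = 7
M = Rational(-572189, 6585) (M = Mul(Rational(1, 3), Add(Mul(-1827, Pow(7, -1)), Mul(-706, Pow(Mul(-1, 2195), -1)))) = Mul(Rational(1, 3), Add(Mul(-1827, Rational(1, 7)), Mul(-706, Pow(-2195, -1)))) = Mul(Rational(1, 3), Add(-261, Mul(-706, Rational(-1, 2195)))) = Mul(Rational(1, 3), Add(-261, Rational(706, 2195))) = Mul(Rational(1, 3), Rational(-572189, 2195)) = Rational(-572189, 6585) ≈ -86.893)
Pow(Add(M, Add(1290, Mul(-1, -293))), Rational(1, 2)) = Pow(Add(Rational(-572189, 6585), Add(1290, Mul(-1, -293))), Rational(1, 2)) = Pow(Add(Rational(-572189, 6585), Add(1290, 293)), Rational(1, 2)) = Pow(Add(Rational(-572189, 6585), 1583), Rational(1, 2)) = Pow(Rational(9851866, 6585), Rational(1, 2)) = Mul(Rational(1, 6585), Pow(64874537610, Rational(1, 2)))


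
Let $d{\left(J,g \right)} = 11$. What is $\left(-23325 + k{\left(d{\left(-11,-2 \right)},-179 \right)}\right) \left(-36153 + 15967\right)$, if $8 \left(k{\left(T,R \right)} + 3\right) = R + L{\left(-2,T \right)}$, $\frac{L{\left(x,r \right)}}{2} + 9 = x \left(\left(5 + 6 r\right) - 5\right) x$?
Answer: $\frac{1880255249}{4} \approx 4.7006 \cdot 10^{8}$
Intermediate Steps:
$L{\left(x,r \right)} = -18 + 12 r x^{2}$ ($L{\left(x,r \right)} = -18 + 2 x \left(\left(5 + 6 r\right) - 5\right) x = -18 + 2 x 6 r x = -18 + 2 \cdot 6 r x x = -18 + 2 \cdot 6 r x^{2} = -18 + 12 r x^{2}$)
$k{\left(T,R \right)} = - \frac{21}{4} + 6 T + \frac{R}{8}$ ($k{\left(T,R \right)} = -3 + \frac{R + \left(-18 + 12 T \left(-2\right)^{2}\right)}{8} = -3 + \frac{R + \left(-18 + 12 T 4\right)}{8} = -3 + \frac{R + \left(-18 + 48 T\right)}{8} = -3 + \frac{-18 + R + 48 T}{8} = -3 + \left(- \frac{9}{4} + 6 T + \frac{R}{8}\right) = - \frac{21}{4} + 6 T + \frac{R}{8}$)
$\left(-23325 + k{\left(d{\left(-11,-2 \right)},-179 \right)}\right) \left(-36153 + 15967\right) = \left(-23325 + \left(- \frac{21}{4} + 6 \cdot 11 + \frac{1}{8} \left(-179\right)\right)\right) \left(-36153 + 15967\right) = \left(-23325 - - \frac{307}{8}\right) \left(-20186\right) = \left(-23325 + \frac{307}{8}\right) \left(-20186\right) = \left(- \frac{186293}{8}\right) \left(-20186\right) = \frac{1880255249}{4}$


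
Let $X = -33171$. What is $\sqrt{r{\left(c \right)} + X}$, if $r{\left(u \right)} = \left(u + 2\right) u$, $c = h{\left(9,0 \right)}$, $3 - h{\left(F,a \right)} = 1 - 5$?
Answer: $2 i \sqrt{8277} \approx 181.96 i$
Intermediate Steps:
$h{\left(F,a \right)} = 7$ ($h{\left(F,a \right)} = 3 - \left(1 - 5\right) = 3 - -4 = 3 + 4 = 7$)
$c = 7$
$r{\left(u \right)} = u \left(2 + u\right)$ ($r{\left(u \right)} = \left(2 + u\right) u = u \left(2 + u\right)$)
$\sqrt{r{\left(c \right)} + X} = \sqrt{7 \left(2 + 7\right) - 33171} = \sqrt{7 \cdot 9 - 33171} = \sqrt{63 - 33171} = \sqrt{-33108} = 2 i \sqrt{8277}$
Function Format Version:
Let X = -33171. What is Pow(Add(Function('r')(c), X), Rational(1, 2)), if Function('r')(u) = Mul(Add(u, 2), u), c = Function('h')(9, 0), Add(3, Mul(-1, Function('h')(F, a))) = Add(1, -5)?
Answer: Mul(2, I, Pow(8277, Rational(1, 2))) ≈ Mul(181.96, I)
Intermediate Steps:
Function('h')(F, a) = 7 (Function('h')(F, a) = Add(3, Mul(-1, Add(1, -5))) = Add(3, Mul(-1, -4)) = Add(3, 4) = 7)
c = 7
Function('r')(u) = Mul(u, Add(2, u)) (Function('r')(u) = Mul(Add(2, u), u) = Mul(u, Add(2, u)))
Pow(Add(Function('r')(c), X), Rational(1, 2)) = Pow(Add(Mul(7, Add(2, 7)), -33171), Rational(1, 2)) = Pow(Add(Mul(7, 9), -33171), Rational(1, 2)) = Pow(Add(63, -33171), Rational(1, 2)) = Pow(-33108, Rational(1, 2)) = Mul(2, I, Pow(8277, Rational(1, 2)))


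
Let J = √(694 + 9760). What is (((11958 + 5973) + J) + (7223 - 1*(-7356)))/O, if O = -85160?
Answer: -3251/8516 - √10454/85160 ≈ -0.38295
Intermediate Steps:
J = √10454 ≈ 102.24
(((11958 + 5973) + J) + (7223 - 1*(-7356)))/O = (((11958 + 5973) + √10454) + (7223 - 1*(-7356)))/(-85160) = ((17931 + √10454) + (7223 + 7356))*(-1/85160) = ((17931 + √10454) + 14579)*(-1/85160) = (32510 + √10454)*(-1/85160) = -3251/8516 - √10454/85160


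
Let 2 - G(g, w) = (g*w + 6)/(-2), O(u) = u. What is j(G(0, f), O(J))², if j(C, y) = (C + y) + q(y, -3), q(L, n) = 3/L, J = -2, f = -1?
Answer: 9/4 ≈ 2.2500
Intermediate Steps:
G(g, w) = 5 + g*w/2 (G(g, w) = 2 - (g*w + 6)/(-2) = 2 - (6 + g*w)*(-1)/2 = 2 - (-3 - g*w/2) = 2 + (3 + g*w/2) = 5 + g*w/2)
j(C, y) = C + y + 3/y (j(C, y) = (C + y) + 3/y = C + y + 3/y)
j(G(0, f), O(J))² = ((5 + (½)*0*(-1)) - 2 + 3/(-2))² = ((5 + 0) - 2 + 3*(-½))² = (5 - 2 - 3/2)² = (3/2)² = 9/4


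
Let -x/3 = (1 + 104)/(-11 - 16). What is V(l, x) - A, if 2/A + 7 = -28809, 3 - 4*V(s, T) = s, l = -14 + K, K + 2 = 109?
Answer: -324179/14408 ≈ -22.500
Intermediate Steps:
K = 107 (K = -2 + 109 = 107)
l = 93 (l = -14 + 107 = 93)
x = 35/3 (x = -3*(1 + 104)/(-11 - 16) = -315/(-27) = -315*(-1)/27 = -3*(-35/9) = 35/3 ≈ 11.667)
V(s, T) = ¾ - s/4
A = -1/14408 (A = 2/(-7 - 28809) = 2/(-28816) = 2*(-1/28816) = -1/14408 ≈ -6.9406e-5)
V(l, x) - A = (¾ - ¼*93) - 1*(-1/14408) = (¾ - 93/4) + 1/14408 = -45/2 + 1/14408 = -324179/14408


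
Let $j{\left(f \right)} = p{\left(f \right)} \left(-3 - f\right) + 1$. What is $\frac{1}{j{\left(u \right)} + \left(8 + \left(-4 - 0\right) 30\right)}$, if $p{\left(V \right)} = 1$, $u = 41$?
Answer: $- \frac{1}{155} \approx -0.0064516$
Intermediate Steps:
$j{\left(f \right)} = -2 - f$ ($j{\left(f \right)} = 1 \left(-3 - f\right) + 1 = \left(-3 - f\right) + 1 = -2 - f$)
$\frac{1}{j{\left(u \right)} + \left(8 + \left(-4 - 0\right) 30\right)} = \frac{1}{\left(-2 - 41\right) + \left(8 + \left(-4 - 0\right) 30\right)} = \frac{1}{\left(-2 - 41\right) + \left(8 + \left(-4 + 0\right) 30\right)} = \frac{1}{-43 + \left(8 - 120\right)} = \frac{1}{-43 - 112} = \frac{1}{-155} = - \frac{1}{155}$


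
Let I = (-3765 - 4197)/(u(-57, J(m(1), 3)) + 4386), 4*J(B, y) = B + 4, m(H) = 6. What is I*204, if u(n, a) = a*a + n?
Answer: -6496992/17341 ≈ -374.66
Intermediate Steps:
J(B, y) = 1 + B/4 (J(B, y) = (B + 4)/4 = (4 + B)/4 = 1 + B/4)
u(n, a) = n + a**2 (u(n, a) = a**2 + n = n + a**2)
I = -31848/17341 (I = (-3765 - 4197)/((-57 + (1 + (1/4)*6)**2) + 4386) = -7962/((-57 + (1 + 3/2)**2) + 4386) = -7962/((-57 + (5/2)**2) + 4386) = -7962/((-57 + 25/4) + 4386) = -7962/(-203/4 + 4386) = -7962/17341/4 = -7962*4/17341 = -31848/17341 ≈ -1.8366)
I*204 = -31848/17341*204 = -6496992/17341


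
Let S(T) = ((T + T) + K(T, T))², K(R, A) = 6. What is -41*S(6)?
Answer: -13284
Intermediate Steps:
S(T) = (6 + 2*T)² (S(T) = ((T + T) + 6)² = (2*T + 6)² = (6 + 2*T)²)
-41*S(6) = -164*(3 + 6)² = -164*9² = -164*81 = -41*324 = -13284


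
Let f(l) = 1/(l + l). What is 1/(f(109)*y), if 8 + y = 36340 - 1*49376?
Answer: -109/6522 ≈ -0.016713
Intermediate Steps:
y = -13044 (y = -8 + (36340 - 1*49376) = -8 + (36340 - 49376) = -8 - 13036 = -13044)
f(l) = 1/(2*l)
1/(f(109)*y) = 1/(((½)/109)*(-13044)) = -1/13044/((½)*(1/109)) = -1/13044/(1/218) = 218*(-1/13044) = -109/6522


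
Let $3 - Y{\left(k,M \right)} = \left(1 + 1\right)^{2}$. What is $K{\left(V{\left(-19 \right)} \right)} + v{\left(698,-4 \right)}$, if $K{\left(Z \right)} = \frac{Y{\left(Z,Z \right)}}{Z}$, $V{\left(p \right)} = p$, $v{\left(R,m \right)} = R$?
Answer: $\frac{13263}{19} \approx 698.05$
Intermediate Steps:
$Y{\left(k,M \right)} = -1$ ($Y{\left(k,M \right)} = 3 - \left(1 + 1\right)^{2} = 3 - 2^{2} = 3 - 4 = -1$)
$K{\left(Z \right)} = - \frac{1}{Z}$
$K{\left(V{\left(-19 \right)} \right)} + v{\left(698,-4 \right)} = - \frac{1}{-19} + 698 = \left(-1\right) \left(- \frac{1}{19}\right) + 698 = \frac{1}{19} + 698 = \frac{13263}{19}$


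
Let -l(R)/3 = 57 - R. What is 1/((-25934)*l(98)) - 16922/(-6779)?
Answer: 53979176425/21624210078 ≈ 2.4962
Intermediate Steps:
l(R) = -171 + 3*R (l(R) = -3*(57 - R) = -171 + 3*R)
1/((-25934)*l(98)) - 16922/(-6779) = 1/((-25934)*(-171 + 3*98)) - 16922/(-6779) = -1/(25934*(-171 + 294)) - 16922*(-1/6779) = -1/25934/123 + 16922/6779 = -1/25934*1/123 + 16922/6779 = -1/3189882 + 16922/6779 = 53979176425/21624210078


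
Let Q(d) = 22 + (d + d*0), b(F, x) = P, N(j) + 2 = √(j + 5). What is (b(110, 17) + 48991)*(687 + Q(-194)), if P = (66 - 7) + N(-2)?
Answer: 25259720 + 515*√3 ≈ 2.5261e+7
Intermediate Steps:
N(j) = -2 + √(5 + j) (N(j) = -2 + √(j + 5) = -2 + √(5 + j))
P = 57 + √3 (P = (66 - 7) + (-2 + √(5 - 2)) = 59 + (-2 + √3) = 57 + √3 ≈ 58.732)
b(F, x) = 57 + √3
Q(d) = 22 + d (Q(d) = 22 + (d + 0) = 22 + d)
(b(110, 17) + 48991)*(687 + Q(-194)) = ((57 + √3) + 48991)*(687 + (22 - 194)) = (49048 + √3)*(687 - 172) = (49048 + √3)*515 = 25259720 + 515*√3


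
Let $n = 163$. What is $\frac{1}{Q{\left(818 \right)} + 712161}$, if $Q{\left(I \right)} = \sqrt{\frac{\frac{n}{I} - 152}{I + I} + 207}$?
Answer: $\frac{105894225992}{75413737845922805} - \frac{818 \sqrt{61531814}}{226241213537768415} \approx 1.4041 \cdot 10^{-6}$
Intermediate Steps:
$Q{\left(I \right)} = \sqrt{207 + \frac{-152 + \frac{163}{I}}{2 I}}$ ($Q{\left(I \right)} = \sqrt{\frac{\frac{163}{I} - 152}{I + I} + 207} = \sqrt{\frac{-152 + \frac{163}{I}}{2 I} + 207} = \sqrt{207 + \frac{-152 + \frac{163}{I}}{2 I}}$)
$\frac{1}{Q{\left(818 \right)} + 712161} = \frac{1}{\frac{\sqrt{828 - \frac{304}{818} + \frac{326}{669124}}}{2} + 712161} = \frac{1}{\frac{\sqrt{828 - \frac{152}{409} + 326 \cdot \frac{1}{669124}}}{2} + 712161} = \frac{1}{\frac{\sqrt{828 - \frac{152}{409} + \frac{163}{334562}}}{2} + 712161} = \frac{1}{\frac{\sqrt{\frac{276893163}{334562}}}{2} + 712161} = \frac{1}{\frac{\frac{3}{818} \sqrt{61531814}}{2} + 712161} = \frac{1}{\frac{3 \sqrt{61531814}}{1636} + 712161} = \frac{1}{712161 + \frac{3 \sqrt{61531814}}{1636}}$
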